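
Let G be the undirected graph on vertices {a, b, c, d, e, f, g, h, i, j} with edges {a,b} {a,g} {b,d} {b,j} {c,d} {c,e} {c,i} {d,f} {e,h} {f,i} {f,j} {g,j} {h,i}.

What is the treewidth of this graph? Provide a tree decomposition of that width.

Every bag has size at most 3, so the width is 3 − 1 = 2 and tw(G) ≤ 2. For the lower bound, G contains the cycle g–a–b–j–g, so G is not a forest; only forests have treewidth ≤ 1, hence tw(G) ≥ 2. Hence tw(G) = 2 exactly.

Treewidth 2.
One such decomposition:
Bags: B1 = {a, g, j}  B2 = {a, b, j}  B3 = {b, f, j}  B4 = {b, d, f}  B5 = {d, f, i}  B6 = {c, d, i}  B7 = {c, h, i}  B8 = {c, e, h}
Tree: B1–B2, B2–B3, B3–B4, B4–B5, B5–B6, B6–B7, B7–B8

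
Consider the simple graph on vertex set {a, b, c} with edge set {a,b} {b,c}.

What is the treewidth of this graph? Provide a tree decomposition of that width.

Each bag holds 2 vertices, so the decomposition has width 1, which upper-bounds the treewidth. Since G has at least one edge (e.g. a–b), it is not an edgeless graph, so tw(G) ≥ 1. Combining the bounds, tw(G) = 1.

Treewidth 1.
Bags: B1 = {a, b}  B2 = {b, c}
Tree: B1–B2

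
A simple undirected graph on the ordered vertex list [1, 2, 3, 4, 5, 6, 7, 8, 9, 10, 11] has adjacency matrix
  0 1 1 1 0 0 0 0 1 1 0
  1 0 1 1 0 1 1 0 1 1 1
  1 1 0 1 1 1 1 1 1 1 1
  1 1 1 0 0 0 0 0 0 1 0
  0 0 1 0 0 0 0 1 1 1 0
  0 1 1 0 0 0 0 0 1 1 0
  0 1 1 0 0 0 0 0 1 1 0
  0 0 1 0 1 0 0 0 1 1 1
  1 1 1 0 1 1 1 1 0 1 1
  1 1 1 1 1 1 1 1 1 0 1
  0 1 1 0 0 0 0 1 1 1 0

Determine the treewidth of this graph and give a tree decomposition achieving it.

The largest bag has 5 vertices, giving width 4; this decomposition certifies tw(G) ≤ 4. For the lower bound, the 5 vertices {3, 8, 9, 10, 11} are pairwise adjacent, and any tree decomposition puts a clique entirely inside one bag — forcing width ≥ 4. Hence tw(G) = 4 exactly.

Treewidth 4.
Bags: B1 = {3, 8, 9, 10, 11}  B2 = {2, 3, 9, 10, 11}  B3 = {1, 2, 3, 9, 10}  B4 = {1, 2, 3, 4, 10}  B5 = {2, 3, 6, 9, 10}  B6 = {3, 5, 8, 9, 10}  B7 = {2, 3, 7, 9, 10}
Tree: B1–B2, B2–B3, B3–B4, B2–B5, B1–B6, B3–B7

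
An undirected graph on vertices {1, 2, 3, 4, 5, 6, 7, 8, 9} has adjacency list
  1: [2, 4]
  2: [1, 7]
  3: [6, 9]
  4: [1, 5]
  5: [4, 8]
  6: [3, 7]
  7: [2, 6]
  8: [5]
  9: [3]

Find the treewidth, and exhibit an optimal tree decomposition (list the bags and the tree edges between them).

Treewidth 1.
One optimal decomposition is:
Bags: B1 = {3, 9}  B2 = {3, 6}  B3 = {6, 7}  B4 = {2, 7}  B5 = {1, 2}  B6 = {1, 4}  B7 = {4, 5}  B8 = {5, 8}
Tree: B1–B2, B2–B3, B3–B4, B4–B5, B5–B6, B6–B7, B7–B8

Every bag has size at most 2, so the width is 2 − 1 = 1 and tw(G) ≤ 1. Any graph with an edge has treewidth ≥ 1, and G has the edge 9–3. The upper and lower bounds meet at 1, so that is the treewidth.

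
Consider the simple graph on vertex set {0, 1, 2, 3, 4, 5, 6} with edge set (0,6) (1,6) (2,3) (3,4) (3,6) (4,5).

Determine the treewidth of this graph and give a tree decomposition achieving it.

Treewidth 1.
One optimal decomposition is:
Bags: B1 = {3, 6}  B2 = {2, 3}  B3 = {1, 6}  B4 = {3, 4}  B5 = {0, 6}  B6 = {4, 5}
Tree: B1–B2, B1–B3, B2–B4, B1–B5, B4–B6

Every bag has size at most 2, so the width is 2 − 1 = 1 and tw(G) ≤ 1. Since G has at least one edge (e.g. 3–6), it is not an edgeless graph, so tw(G) ≥ 1. The upper and lower bounds meet at 1, so that is the treewidth.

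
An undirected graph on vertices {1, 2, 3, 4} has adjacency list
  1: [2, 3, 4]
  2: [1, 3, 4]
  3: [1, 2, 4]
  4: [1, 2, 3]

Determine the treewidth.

A width-3 tree decomposition is:
Bags: B1 = {1, 2, 3, 4}
Tree: (single bag)
A single bag containing all 4 vertices is trivially a valid decomposition of width 3. For the lower bound, the 4 vertices {1, 2, 3, 4} are pairwise adjacent, and any tree decomposition puts a clique entirely inside one bag — forcing width ≥ 3. The upper and lower bounds meet at 3, so that is the treewidth.

3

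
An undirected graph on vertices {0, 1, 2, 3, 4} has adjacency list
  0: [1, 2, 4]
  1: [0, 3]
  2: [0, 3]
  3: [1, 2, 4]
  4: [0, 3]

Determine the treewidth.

A width-2 tree decomposition is:
Bags: B1 = {0, 2, 3}  B2 = {0, 1, 3}  B3 = {0, 3, 4}
Tree: B1–B2, B2–B3
Every bag has size at most 3, so the width is 3 − 1 = 2 and tw(G) ≤ 2. Since 2–0–1–3–2 is a cycle in G, G is not acyclic. Forests are exactly the graphs of treewidth ≤ 1, so tw(G) ≥ 2. Therefore the treewidth is 2.

2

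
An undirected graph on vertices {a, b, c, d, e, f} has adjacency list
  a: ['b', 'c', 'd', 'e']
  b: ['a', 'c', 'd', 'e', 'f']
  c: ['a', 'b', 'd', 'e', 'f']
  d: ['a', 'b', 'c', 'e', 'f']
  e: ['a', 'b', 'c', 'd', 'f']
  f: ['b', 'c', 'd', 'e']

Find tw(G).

4

A width-4 tree decomposition is:
Bags: B1 = {a, b, c, d, e}  B2 = {b, c, d, e, f}
Tree: B1–B2
Each bag holds 5 vertices, so the decomposition has width 4, which upper-bounds the treewidth. On the other hand G contains the 5-clique {b, c, d, e, f}. A clique must lie in a single bag of any decomposition, so no decomposition can have width below 4. Hence tw(G) = 4 exactly.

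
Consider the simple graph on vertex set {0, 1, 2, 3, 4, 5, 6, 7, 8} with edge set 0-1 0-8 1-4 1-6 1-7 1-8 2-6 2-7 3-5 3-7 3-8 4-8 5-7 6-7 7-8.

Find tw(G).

2

A width-2 tree decomposition is:
Bags: B1 = {1, 6, 7}  B2 = {1, 7, 8}  B3 = {3, 7, 8}  B4 = {3, 5, 7}  B5 = {0, 1, 8}  B6 = {1, 4, 8}  B7 = {2, 6, 7}
Tree: B1–B2, B2–B3, B3–B4, B2–B5, B2–B6, B1–B7
The largest bag has 3 vertices, giving width 2; this decomposition certifies tw(G) ≤ 2. On the other hand G contains the 3-clique {0, 1, 8}. A clique must lie in a single bag of any decomposition, so no decomposition can have width below 2. Combining the bounds, tw(G) = 2.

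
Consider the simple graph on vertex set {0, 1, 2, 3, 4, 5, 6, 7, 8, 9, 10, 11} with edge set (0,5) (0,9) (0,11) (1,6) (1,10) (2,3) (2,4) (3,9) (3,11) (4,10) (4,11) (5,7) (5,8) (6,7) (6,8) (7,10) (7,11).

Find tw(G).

A width-3 tree decomposition is:
Bags: B1 = {1, 6, 8, 10}  B2 = {6, 7, 8, 10}  B3 = {5, 7, 8, 10}  B4 = {4, 5, 7, 10}  B5 = {4, 5, 7, 11}  B6 = {0, 4, 5, 11}  B7 = {0, 2, 4, 11}  B8 = {0, 2, 3, 11}  B9 = {0, 2, 3, 9}
Tree: B1–B2, B2–B3, B3–B4, B4–B5, B5–B6, B6–B7, B7–B8, B8–B9
Every bag has size at most 4, so the width is 4 − 1 = 3 and tw(G) ≤ 3. For the lower bound: the 4 vertex sets {1,6,8}, {10}, {7}, {0,4,5,11} are disjoint, each induces a connected subgraph, and every pair is joined by at least one edge of G. Contracting each set to a single vertex therefore yields K_{4} as a minor, and since treewidth is minor-monotone, tw(G) ≥ tw(K_{4}) = 3. Combining the bounds, tw(G) = 3.

3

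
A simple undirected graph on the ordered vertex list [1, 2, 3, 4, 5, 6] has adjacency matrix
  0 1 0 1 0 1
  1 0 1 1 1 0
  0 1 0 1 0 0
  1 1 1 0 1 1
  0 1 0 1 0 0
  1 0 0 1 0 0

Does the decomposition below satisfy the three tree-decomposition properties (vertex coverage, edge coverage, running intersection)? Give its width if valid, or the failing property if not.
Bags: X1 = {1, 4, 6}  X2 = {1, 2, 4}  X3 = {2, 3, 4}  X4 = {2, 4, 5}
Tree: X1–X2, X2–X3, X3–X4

Every vertex of G appears in some bag (union = {1, 2, 3, 4, 5, 6}); every edge is covered by a bag; and for each vertex v the set of bags containing v is connected in the bag tree. The decomposition is therefore valid. The largest bag has 3 vertices, so the width is 2.

Yes; width 2.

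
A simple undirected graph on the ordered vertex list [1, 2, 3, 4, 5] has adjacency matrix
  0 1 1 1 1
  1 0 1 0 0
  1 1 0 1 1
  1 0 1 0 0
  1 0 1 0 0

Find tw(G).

A width-2 tree decomposition is:
Bags: B1 = {1, 3, 5}  B2 = {1, 3, 4}  B3 = {1, 2, 3}
Tree: B1–B2, B2–B3
Each bag holds 3 vertices, so the decomposition has width 2, which upper-bounds the treewidth. On the other hand G contains the 3-clique {1, 2, 3}. A clique must lie in a single bag of any decomposition, so no decomposition can have width below 2. The upper and lower bounds meet at 2, so that is the treewidth.

2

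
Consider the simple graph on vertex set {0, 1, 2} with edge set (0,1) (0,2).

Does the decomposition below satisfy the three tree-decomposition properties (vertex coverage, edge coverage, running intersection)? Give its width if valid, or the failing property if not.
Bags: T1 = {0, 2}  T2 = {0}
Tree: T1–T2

No — vertex 1 appears in no bag.

A tree decomposition must satisfy three properties: every vertex lies in some bag; for every edge, both endpoints lie together in some bag; and for every vertex, the bags containing it form a connected subtree. Here vertex 1 appears in no bag, so the decomposition is invalid.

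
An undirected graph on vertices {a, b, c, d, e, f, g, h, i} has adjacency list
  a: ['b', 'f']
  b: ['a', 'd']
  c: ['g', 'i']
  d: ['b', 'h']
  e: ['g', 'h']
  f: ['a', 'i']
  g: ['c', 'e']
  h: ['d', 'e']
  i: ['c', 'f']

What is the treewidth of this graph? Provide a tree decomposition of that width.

Treewidth 2.
One optimal decomposition is:
Bags: B1 = {e, g, h}  B2 = {d, g, h}  B3 = {b, d, g}  B4 = {a, b, g}  B5 = {a, f, g}  B6 = {f, g, i}  B7 = {c, g, i}
Tree: B1–B2, B2–B3, B3–B4, B4–B5, B5–B6, B6–B7

The largest bag has 3 vertices, giving width 2; this decomposition certifies tw(G) ≤ 2. Since g–e–h–d–b–a–f–i–c–g is a cycle in G, G is not acyclic. Forests are exactly the graphs of treewidth ≤ 1, so tw(G) ≥ 2. Hence tw(G) = 2 exactly.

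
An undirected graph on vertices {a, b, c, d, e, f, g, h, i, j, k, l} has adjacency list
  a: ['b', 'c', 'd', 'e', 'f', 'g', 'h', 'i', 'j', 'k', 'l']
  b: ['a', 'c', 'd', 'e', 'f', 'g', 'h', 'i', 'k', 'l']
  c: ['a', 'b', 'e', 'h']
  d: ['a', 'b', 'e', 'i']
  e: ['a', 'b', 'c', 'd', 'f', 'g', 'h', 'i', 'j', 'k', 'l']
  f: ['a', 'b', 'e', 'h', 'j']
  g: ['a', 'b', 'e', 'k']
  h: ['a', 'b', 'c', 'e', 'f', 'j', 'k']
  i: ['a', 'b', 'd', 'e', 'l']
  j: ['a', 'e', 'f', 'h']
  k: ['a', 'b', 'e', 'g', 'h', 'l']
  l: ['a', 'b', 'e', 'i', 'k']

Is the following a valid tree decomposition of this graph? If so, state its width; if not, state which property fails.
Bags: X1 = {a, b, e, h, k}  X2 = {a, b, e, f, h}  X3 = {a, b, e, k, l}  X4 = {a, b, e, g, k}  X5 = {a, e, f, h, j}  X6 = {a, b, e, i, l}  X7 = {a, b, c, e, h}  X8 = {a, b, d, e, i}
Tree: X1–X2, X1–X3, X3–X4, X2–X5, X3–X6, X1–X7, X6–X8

Yes; width 4.

Vertex coverage: the bags together contain {a, b, c, d, e, f, g, h, i, j, k, l}, the full vertex set. Edge coverage: each edge of G has both endpoints in at least one bag. Running intersection: for every vertex, the bags containing it form a connected subtree. All three properties hold, so this is a valid tree decomposition of width max|bag| − 1 = 4, and hence tw(G) ≤ 4.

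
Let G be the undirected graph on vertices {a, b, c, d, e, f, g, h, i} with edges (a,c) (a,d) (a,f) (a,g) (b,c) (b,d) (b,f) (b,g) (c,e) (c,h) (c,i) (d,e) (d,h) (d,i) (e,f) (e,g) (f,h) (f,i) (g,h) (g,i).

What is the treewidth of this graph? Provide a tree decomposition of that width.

Each bag holds 5 vertices, so the decomposition has width 4, which upper-bounds the treewidth. For the lower bound: the 5 vertex sets {f,i}, {g,h}, {b,c}, {d}, {e} are disjoint, each induces a connected subgraph, and every pair is joined by at least one edge of G. Contracting each set to a single vertex therefore yields K_{5} as a minor, and since treewidth is minor-monotone, tw(G) ≥ tw(K_{5}) = 4. Hence tw(G) = 4 exactly.

Treewidth 4.
One optimal decomposition is:
Bags: B1 = {c, d, f, g, i}  B2 = {c, d, f, g, h}  B3 = {b, c, d, f, g}  B4 = {c, d, e, f, g}  B5 = {a, c, d, f, g}
Tree: B1–B2, B2–B3, B3–B4, B4–B5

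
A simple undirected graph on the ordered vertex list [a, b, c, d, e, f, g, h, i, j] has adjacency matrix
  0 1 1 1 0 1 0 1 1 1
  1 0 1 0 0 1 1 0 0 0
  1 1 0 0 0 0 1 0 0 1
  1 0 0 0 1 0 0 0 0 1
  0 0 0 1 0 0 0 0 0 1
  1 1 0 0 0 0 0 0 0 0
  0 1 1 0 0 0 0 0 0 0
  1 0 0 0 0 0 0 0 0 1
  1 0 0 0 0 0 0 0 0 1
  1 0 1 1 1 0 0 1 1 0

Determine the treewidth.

2

A width-2 tree decomposition is:
Bags: B1 = {a, h, j}  B2 = {a, d, j}  B3 = {a, c, j}  B4 = {a, b, c}  B5 = {a, i, j}  B6 = {a, b, f}  B7 = {d, e, j}  B8 = {b, c, g}
Tree: B1–B2, B2–B3, B3–B4, B2–B5, B4–B6, B2–B7, B4–B8
Each bag holds 3 vertices, so the decomposition has width 2, which upper-bounds the treewidth. On the other hand G contains the 3-clique {b, c, g}. A clique must lie in a single bag of any decomposition, so no decomposition can have width below 2. Combining the bounds, tw(G) = 2.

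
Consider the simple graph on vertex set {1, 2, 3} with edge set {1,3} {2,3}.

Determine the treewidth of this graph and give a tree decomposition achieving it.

The largest bag has 2 vertices, giving width 1; this decomposition certifies tw(G) ≤ 1. Since G has at least one edge (e.g. 3–1), it is not an edgeless graph, so tw(G) ≥ 1. Hence tw(G) = 1 exactly.

Treewidth 1.
One optimal decomposition is:
Bags: B1 = {1, 3}  B2 = {2, 3}
Tree: B1–B2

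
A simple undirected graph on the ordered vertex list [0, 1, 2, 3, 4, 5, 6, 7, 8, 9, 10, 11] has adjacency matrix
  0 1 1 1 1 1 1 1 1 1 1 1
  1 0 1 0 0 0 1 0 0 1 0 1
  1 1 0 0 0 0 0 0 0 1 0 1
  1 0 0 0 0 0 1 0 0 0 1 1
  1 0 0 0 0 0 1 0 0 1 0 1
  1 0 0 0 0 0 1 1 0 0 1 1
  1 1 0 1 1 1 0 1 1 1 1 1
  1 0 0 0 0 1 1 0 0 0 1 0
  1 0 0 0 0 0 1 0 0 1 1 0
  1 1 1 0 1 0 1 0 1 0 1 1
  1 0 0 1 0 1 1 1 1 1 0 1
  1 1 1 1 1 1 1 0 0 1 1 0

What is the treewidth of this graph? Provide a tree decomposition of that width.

Treewidth 4.
One optimal decomposition is:
Bags: B1 = {0, 6, 8, 9, 10}  B2 = {0, 6, 9, 10, 11}  B3 = {0, 1, 6, 9, 11}  B4 = {0, 1, 2, 9, 11}  B5 = {0, 4, 6, 9, 11}  B6 = {0, 5, 6, 10, 11}  B7 = {0, 5, 6, 7, 10}  B8 = {0, 3, 6, 10, 11}
Tree: B1–B2, B2–B3, B3–B4, B3–B5, B2–B6, B6–B7, B2–B8

Every bag has size at most 5, so the width is 5 − 1 = 4 and tw(G) ≤ 4. For the lower bound, the 5 vertices {0, 1, 2, 9, 11} are pairwise adjacent, and any tree decomposition puts a clique entirely inside one bag — forcing width ≥ 4. Combining the bounds, tw(G) = 4.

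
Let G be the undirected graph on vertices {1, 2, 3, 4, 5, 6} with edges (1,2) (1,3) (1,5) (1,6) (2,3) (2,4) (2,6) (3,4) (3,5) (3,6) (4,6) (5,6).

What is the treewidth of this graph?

A width-3 tree decomposition is:
Bags: B1 = {1, 2, 3, 6}  B2 = {2, 3, 4, 6}  B3 = {1, 3, 5, 6}
Tree: B1–B2, B1–B3
Every bag has size at most 4, so the width is 4 − 1 = 3 and tw(G) ≤ 3. For the lower bound, the 4 vertices {1, 2, 3, 6} are pairwise adjacent, and any tree decomposition puts a clique entirely inside one bag — forcing width ≥ 3. Combining the bounds, tw(G) = 3.

3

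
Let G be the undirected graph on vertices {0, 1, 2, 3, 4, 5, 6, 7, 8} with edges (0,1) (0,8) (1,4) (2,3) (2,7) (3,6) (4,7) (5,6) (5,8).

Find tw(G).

A width-2 tree decomposition is:
Bags: B1 = {0, 1, 8}  B2 = {1, 4, 8}  B3 = {4, 7, 8}  B4 = {2, 7, 8}  B5 = {2, 3, 8}  B6 = {3, 6, 8}  B7 = {5, 6, 8}
Tree: B1–B2, B2–B3, B3–B4, B4–B5, B5–B6, B6–B7
Each bag holds 3 vertices, so the decomposition has width 2, which upper-bounds the treewidth. The edges 8–0–1–4–7–2–3–6–5–8 form a cycle, so G is not a tree and its treewidth is at least 2. Combining the bounds, tw(G) = 2.

2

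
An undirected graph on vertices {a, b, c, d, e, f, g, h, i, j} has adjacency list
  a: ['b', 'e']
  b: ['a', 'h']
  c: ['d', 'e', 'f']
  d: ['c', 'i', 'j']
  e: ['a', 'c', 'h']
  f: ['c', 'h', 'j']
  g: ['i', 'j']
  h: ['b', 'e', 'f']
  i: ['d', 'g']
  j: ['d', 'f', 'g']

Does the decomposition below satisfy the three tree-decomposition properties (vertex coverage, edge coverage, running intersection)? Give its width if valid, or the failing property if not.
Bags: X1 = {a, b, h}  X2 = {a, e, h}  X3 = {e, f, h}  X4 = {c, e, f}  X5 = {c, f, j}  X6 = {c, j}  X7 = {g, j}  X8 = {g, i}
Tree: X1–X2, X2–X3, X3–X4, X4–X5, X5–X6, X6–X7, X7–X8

No — vertex d appears in no bag.

A tree decomposition must satisfy three properties: every vertex lies in some bag; for every edge, both endpoints lie together in some bag; and for every vertex, the bags containing it form a connected subtree. Here vertex d appears in no bag, so the decomposition is invalid.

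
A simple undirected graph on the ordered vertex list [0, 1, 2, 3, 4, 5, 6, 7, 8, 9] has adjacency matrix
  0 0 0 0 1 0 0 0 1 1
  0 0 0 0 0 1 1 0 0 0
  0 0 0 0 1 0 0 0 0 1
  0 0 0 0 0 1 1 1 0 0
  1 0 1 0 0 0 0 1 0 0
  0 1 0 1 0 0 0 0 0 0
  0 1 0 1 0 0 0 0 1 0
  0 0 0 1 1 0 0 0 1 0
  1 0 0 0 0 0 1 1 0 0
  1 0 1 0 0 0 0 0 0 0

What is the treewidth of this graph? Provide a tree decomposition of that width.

Every bag has size at most 3, so the width is 3 − 1 = 2 and tw(G) ≤ 2. Since 1–5–3–6–1 is a cycle in G, G is not acyclic. Forests are exactly the graphs of treewidth ≤ 1, so tw(G) ≥ 2. The upper and lower bounds meet at 2, so that is the treewidth.

Treewidth 2.
Bags: B1 = {1, 5, 6}  B2 = {3, 5, 6}  B3 = {3, 6, 8}  B4 = {3, 7, 8}  B5 = {0, 7, 8}  B6 = {0, 4, 7}  B7 = {0, 4, 9}  B8 = {2, 4, 9}
Tree: B1–B2, B2–B3, B3–B4, B4–B5, B5–B6, B6–B7, B7–B8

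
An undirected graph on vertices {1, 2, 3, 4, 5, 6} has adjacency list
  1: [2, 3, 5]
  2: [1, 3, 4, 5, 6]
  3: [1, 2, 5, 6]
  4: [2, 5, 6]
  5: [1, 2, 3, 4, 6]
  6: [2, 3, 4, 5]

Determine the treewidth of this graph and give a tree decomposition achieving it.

Treewidth 3.
One such decomposition:
Bags: B1 = {1, 2, 3, 5}  B2 = {2, 3, 5, 6}  B3 = {2, 4, 5, 6}
Tree: B1–B2, B2–B3

Each bag holds 4 vertices, so the decomposition has width 3, which upper-bounds the treewidth. Conversely, {1, 2, 3, 5} is a clique of size 4, and the vertices of any clique must share a bag in every tree decomposition; so some bag has ≥ 4 vertices and tw(G) ≥ 3. Hence tw(G) = 3 exactly.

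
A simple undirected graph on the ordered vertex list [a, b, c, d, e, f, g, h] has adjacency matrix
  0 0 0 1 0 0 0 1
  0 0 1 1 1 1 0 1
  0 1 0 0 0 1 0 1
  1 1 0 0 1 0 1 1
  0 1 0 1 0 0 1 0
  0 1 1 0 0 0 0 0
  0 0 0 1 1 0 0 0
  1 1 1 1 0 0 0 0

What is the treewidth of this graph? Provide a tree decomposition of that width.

Every bag has size at most 3, so the width is 3 − 1 = 2 and tw(G) ≤ 2. On the other hand G contains the 3-clique {d, e, g}. A clique must lie in a single bag of any decomposition, so no decomposition can have width below 2. The upper and lower bounds meet at 2, so that is the treewidth.

Treewidth 2.
Bags: B1 = {b, c, h}  B2 = {b, d, h}  B3 = {b, d, e}  B4 = {b, c, f}  B5 = {a, d, h}  B6 = {d, e, g}
Tree: B1–B2, B2–B3, B1–B4, B2–B5, B3–B6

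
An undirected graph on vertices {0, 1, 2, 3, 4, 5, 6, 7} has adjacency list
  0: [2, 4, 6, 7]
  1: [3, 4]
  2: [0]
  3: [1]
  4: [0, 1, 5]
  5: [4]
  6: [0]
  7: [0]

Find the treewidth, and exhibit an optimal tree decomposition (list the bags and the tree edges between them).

Treewidth 1.
Bags: B1 = {0, 2}  B2 = {0, 4}  B3 = {0, 6}  B4 = {1, 4}  B5 = {1, 3}  B6 = {4, 5}  B7 = {0, 7}
Tree: B1–B2, B2–B3, B2–B4, B4–B5, B4–B6, B2–B7

Every bag has size at most 2, so the width is 2 − 1 = 1 and tw(G) ≤ 1. Since G has at least one edge (e.g. 0–2), it is not an edgeless graph, so tw(G) ≥ 1. The upper and lower bounds meet at 1, so that is the treewidth.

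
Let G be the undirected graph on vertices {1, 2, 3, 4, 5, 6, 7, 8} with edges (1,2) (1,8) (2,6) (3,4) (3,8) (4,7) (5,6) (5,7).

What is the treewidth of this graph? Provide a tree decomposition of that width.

Each bag holds 3 vertices, so the decomposition has width 2, which upper-bounds the treewidth. For the lower bound, G contains the cycle 1–8–3–4–7–5–6–2–1, so G is not a forest; only forests have treewidth ≤ 1, hence tw(G) ≥ 2. Combining the bounds, tw(G) = 2.

Treewidth 2.
Bags: B1 = {1, 3, 8}  B2 = {1, 3, 4}  B3 = {1, 4, 7}  B4 = {1, 5, 7}  B5 = {1, 5, 6}  B6 = {1, 2, 6}
Tree: B1–B2, B2–B3, B3–B4, B4–B5, B5–B6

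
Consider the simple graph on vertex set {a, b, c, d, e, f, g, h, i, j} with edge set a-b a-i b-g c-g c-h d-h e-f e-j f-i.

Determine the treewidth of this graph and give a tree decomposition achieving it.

Treewidth 1.
One such decomposition:
Bags: B1 = {e, j}  B2 = {e, f}  B3 = {f, i}  B4 = {a, i}  B5 = {a, b}  B6 = {b, g}  B7 = {c, g}  B8 = {c, h}  B9 = {d, h}
Tree: B1–B2, B2–B3, B3–B4, B4–B5, B5–B6, B6–B7, B7–B8, B8–B9

The largest bag has 2 vertices, giving width 1; this decomposition certifies tw(G) ≤ 1. Any graph with an edge has treewidth ≥ 1, and G has the edge j–e. Hence tw(G) = 1 exactly.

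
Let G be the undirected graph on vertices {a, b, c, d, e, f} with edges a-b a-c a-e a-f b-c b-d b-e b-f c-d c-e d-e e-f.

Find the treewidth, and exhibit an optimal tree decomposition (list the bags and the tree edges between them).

Treewidth 3.
One optimal decomposition is:
Bags: B1 = {a, b, c, e}  B2 = {b, c, d, e}  B3 = {a, b, e, f}
Tree: B1–B2, B1–B3

Each bag holds 4 vertices, so the decomposition has width 3, which upper-bounds the treewidth. For the lower bound, the 4 vertices {b, c, d, e} are pairwise adjacent, and any tree decomposition puts a clique entirely inside one bag — forcing width ≥ 3. The upper and lower bounds meet at 3, so that is the treewidth.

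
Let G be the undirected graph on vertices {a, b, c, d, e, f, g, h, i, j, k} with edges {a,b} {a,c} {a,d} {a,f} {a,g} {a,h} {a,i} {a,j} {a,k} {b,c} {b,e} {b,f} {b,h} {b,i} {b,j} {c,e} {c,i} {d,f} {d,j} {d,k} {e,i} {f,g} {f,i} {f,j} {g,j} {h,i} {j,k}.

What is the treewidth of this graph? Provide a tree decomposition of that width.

Each bag holds 4 vertices, so the decomposition has width 3, which upper-bounds the treewidth. Conversely, {b, c, e, i} is a clique of size 4, and the vertices of any clique must share a bag in every tree decomposition; so some bag has ≥ 4 vertices and tw(G) ≥ 3. Therefore the treewidth is 3.

Treewidth 3.
One such decomposition:
Bags: B1 = {a, b, f, i}  B2 = {a, b, c, i}  B3 = {a, b, f, j}  B4 = {a, d, f, j}  B5 = {a, d, j, k}  B6 = {b, c, e, i}  B7 = {a, b, h, i}  B8 = {a, f, g, j}
Tree: B1–B2, B1–B3, B3–B4, B4–B5, B2–B6, B1–B7, B4–B8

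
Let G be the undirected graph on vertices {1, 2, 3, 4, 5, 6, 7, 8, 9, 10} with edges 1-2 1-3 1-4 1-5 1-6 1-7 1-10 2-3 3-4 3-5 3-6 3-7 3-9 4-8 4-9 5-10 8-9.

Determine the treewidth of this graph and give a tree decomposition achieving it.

Each bag holds 3 vertices, so the decomposition has width 2, which upper-bounds the treewidth. Conversely, {4, 8, 9} is a clique of size 3, and the vertices of any clique must share a bag in every tree decomposition; so some bag has ≥ 3 vertices and tw(G) ≥ 2. Therefore the treewidth is 2.

Treewidth 2.
One such decomposition:
Bags: B1 = {3, 4, 9}  B2 = {1, 3, 4}  B3 = {1, 3, 7}  B4 = {1, 2, 3}  B5 = {4, 8, 9}  B6 = {1, 3, 5}  B7 = {1, 3, 6}  B8 = {1, 5, 10}
Tree: B1–B2, B2–B3, B3–B4, B1–B5, B4–B6, B6–B7, B6–B8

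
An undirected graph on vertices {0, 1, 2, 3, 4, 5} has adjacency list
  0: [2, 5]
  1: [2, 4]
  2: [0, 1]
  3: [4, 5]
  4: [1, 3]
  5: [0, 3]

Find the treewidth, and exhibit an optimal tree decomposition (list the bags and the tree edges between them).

Treewidth 2.
One such decomposition:
Bags: B1 = {0, 2, 5}  B2 = {2, 3, 5}  B3 = {2, 3, 4}  B4 = {1, 2, 4}
Tree: B1–B2, B2–B3, B3–B4

Each bag holds 3 vertices, so the decomposition has width 2, which upper-bounds the treewidth. For the lower bound, G contains the cycle 2–0–5–3–4–1–2, so G is not a forest; only forests have treewidth ≤ 1, hence tw(G) ≥ 2. The upper and lower bounds meet at 2, so that is the treewidth.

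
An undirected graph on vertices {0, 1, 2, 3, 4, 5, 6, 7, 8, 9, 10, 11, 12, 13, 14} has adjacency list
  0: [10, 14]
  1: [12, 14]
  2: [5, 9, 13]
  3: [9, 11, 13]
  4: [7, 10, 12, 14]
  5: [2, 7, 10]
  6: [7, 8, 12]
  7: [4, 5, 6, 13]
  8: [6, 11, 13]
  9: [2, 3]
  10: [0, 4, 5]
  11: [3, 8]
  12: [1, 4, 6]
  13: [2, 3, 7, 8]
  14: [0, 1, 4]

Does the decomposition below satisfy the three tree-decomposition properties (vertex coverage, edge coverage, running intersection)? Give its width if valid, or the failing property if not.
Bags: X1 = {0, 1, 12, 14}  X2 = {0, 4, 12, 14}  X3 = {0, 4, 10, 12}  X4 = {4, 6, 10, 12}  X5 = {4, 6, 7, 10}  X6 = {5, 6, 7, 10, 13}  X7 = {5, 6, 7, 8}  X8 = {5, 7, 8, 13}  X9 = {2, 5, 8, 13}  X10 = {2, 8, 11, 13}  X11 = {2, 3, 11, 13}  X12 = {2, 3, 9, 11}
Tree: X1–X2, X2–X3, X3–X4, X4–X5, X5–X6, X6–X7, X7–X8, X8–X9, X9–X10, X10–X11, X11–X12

No — bags containing vertex 13 are not connected in the tree.

A tree decomposition must satisfy three properties: every vertex lies in some bag; for every edge, both endpoints lie together in some bag; and for every vertex, the bags containing it form a connected subtree. Here bags containing vertex 13 are not connected in the tree, so the decomposition is invalid.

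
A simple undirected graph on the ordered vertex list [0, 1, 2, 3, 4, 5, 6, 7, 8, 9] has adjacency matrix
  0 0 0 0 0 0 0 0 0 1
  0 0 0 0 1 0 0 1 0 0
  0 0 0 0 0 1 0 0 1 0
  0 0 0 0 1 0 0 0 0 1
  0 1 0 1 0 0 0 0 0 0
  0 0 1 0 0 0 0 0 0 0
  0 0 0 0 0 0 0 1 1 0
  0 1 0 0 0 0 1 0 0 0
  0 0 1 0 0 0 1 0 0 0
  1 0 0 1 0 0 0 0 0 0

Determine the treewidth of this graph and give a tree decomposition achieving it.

Every bag has size at most 2, so the width is 2 − 1 = 1 and tw(G) ≤ 1. Since G has at least one edge (e.g. 5–2), it is not an edgeless graph, so tw(G) ≥ 1. Therefore the treewidth is 1.

Treewidth 1.
One such decomposition:
Bags: B1 = {2, 5}  B2 = {2, 8}  B3 = {6, 8}  B4 = {6, 7}  B5 = {1, 7}  B6 = {1, 4}  B7 = {3, 4}  B8 = {3, 9}  B9 = {0, 9}
Tree: B1–B2, B2–B3, B3–B4, B4–B5, B5–B6, B6–B7, B7–B8, B8–B9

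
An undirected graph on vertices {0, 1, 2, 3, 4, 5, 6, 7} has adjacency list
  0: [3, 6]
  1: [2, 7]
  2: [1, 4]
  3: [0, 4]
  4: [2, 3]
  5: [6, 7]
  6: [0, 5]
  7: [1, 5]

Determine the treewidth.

2

A width-2 tree decomposition is:
Bags: B1 = {2, 3, 4}  B2 = {0, 2, 3}  B3 = {0, 2, 6}  B4 = {2, 5, 6}  B5 = {2, 5, 7}  B6 = {1, 2, 7}
Tree: B1–B2, B2–B3, B3–B4, B4–B5, B5–B6
The largest bag has 3 vertices, giving width 2; this decomposition certifies tw(G) ≤ 2. Since 2–4–3–0–6–5–7–1–2 is a cycle in G, G is not acyclic. Forests are exactly the graphs of treewidth ≤ 1, so tw(G) ≥ 2. The upper and lower bounds meet at 2, so that is the treewidth.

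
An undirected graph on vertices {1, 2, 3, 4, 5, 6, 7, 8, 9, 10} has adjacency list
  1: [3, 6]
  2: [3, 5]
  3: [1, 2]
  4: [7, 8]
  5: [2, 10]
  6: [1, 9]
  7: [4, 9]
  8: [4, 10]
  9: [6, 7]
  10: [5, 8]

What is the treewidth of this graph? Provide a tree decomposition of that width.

Treewidth 2.
Bags: B1 = {4, 7, 8}  B2 = {7, 8, 9}  B3 = {6, 8, 9}  B4 = {1, 6, 8}  B5 = {1, 3, 8}  B6 = {2, 3, 8}  B7 = {2, 5, 8}  B8 = {5, 8, 10}
Tree: B1–B2, B2–B3, B3–B4, B4–B5, B5–B6, B6–B7, B7–B8

The largest bag has 3 vertices, giving width 2; this decomposition certifies tw(G) ≤ 2. For the lower bound, G contains the cycle 8–4–7–9–6–1–3–2–5–10–8, so G is not a forest; only forests have treewidth ≤ 1, hence tw(G) ≥ 2. Therefore the treewidth is 2.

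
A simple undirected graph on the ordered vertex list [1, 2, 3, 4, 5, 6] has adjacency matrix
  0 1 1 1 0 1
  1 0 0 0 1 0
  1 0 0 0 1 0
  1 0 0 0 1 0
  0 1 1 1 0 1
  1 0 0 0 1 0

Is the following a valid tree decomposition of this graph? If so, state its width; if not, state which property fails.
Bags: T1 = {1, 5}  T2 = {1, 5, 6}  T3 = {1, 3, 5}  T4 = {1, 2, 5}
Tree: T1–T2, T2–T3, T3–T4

No — vertex 4 appears in no bag.

A tree decomposition must satisfy three properties: every vertex lies in some bag; for every edge, both endpoints lie together in some bag; and for every vertex, the bags containing it form a connected subtree. Here vertex 4 appears in no bag, so the decomposition is invalid.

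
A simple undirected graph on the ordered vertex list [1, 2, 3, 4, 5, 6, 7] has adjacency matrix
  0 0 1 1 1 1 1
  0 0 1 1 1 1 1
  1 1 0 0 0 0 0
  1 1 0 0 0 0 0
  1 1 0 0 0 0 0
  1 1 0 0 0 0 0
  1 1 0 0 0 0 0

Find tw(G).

2

A width-2 tree decomposition is:
Bags: B1 = {1, 2, 7}  B2 = {1, 2, 3}  B3 = {1, 2, 6}  B4 = {1, 2, 5}  B5 = {1, 2, 4}
Tree: B1–B2, B2–B3, B3–B4, B4–B5
Every bag has size at most 3, so the width is 3 − 1 = 2 and tw(G) ≤ 2. The edges 2–7–1–3–2 form a cycle, so G is not a tree and its treewidth is at least 2. Hence tw(G) = 2 exactly.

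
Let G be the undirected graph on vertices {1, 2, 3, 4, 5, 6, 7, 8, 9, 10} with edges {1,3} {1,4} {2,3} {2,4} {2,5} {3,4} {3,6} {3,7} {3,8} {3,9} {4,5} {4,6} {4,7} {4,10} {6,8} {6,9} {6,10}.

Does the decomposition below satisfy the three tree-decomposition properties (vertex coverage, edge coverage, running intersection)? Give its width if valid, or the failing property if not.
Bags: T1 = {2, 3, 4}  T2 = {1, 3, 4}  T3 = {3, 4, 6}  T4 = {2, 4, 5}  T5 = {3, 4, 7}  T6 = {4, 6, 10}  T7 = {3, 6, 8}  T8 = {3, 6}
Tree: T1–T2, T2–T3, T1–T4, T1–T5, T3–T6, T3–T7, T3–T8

No — vertex 9 appears in no bag.

A tree decomposition must satisfy three properties: every vertex lies in some bag; for every edge, both endpoints lie together in some bag; and for every vertex, the bags containing it form a connected subtree. Here vertex 9 appears in no bag, so the decomposition is invalid.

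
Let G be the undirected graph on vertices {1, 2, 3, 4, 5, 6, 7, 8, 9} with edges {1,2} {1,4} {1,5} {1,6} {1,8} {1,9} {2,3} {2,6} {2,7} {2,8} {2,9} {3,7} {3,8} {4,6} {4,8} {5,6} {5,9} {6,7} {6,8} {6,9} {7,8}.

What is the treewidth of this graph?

3

A width-3 tree decomposition is:
Bags: B1 = {1, 2, 6, 9}  B2 = {1, 2, 6, 8}  B3 = {2, 6, 7, 8}  B4 = {1, 4, 6, 8}  B5 = {1, 5, 6, 9}  B6 = {2, 3, 7, 8}
Tree: B1–B2, B2–B3, B2–B4, B1–B5, B3–B6
Every bag has size at most 4, so the width is 4 − 1 = 3 and tw(G) ≤ 3. Conversely, {2, 3, 7, 8} is a clique of size 4, and the vertices of any clique must share a bag in every tree decomposition; so some bag has ≥ 4 vertices and tw(G) ≥ 3. Hence tw(G) = 3 exactly.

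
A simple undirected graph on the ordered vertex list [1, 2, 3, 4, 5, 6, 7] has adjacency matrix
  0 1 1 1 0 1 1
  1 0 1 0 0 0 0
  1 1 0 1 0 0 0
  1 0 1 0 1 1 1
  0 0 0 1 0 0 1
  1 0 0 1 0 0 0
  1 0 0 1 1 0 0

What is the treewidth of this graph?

2

A width-2 tree decomposition is:
Bags: B1 = {1, 4, 7}  B2 = {4, 5, 7}  B3 = {1, 3, 4}  B4 = {1, 2, 3}  B5 = {1, 4, 6}
Tree: B1–B2, B1–B3, B3–B4, B3–B5
Every bag has size at most 3, so the width is 3 − 1 = 2 and tw(G) ≤ 2. On the other hand G contains the 3-clique {1, 2, 3}. A clique must lie in a single bag of any decomposition, so no decomposition can have width below 2. Therefore the treewidth is 2.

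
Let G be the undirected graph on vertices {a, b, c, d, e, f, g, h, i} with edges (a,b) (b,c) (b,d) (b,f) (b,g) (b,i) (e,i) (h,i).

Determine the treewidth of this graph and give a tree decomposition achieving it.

Each bag holds 2 vertices, so the decomposition has width 1, which upper-bounds the treewidth. Any graph with an edge has treewidth ≥ 1, and G has the edge i–b. Combining the bounds, tw(G) = 1.

Treewidth 1.
One optimal decomposition is:
Bags: B1 = {b, i}  B2 = {e, i}  B3 = {a, b}  B4 = {b, c}  B5 = {b, f}  B6 = {h, i}  B7 = {b, g}  B8 = {b, d}
Tree: B1–B2, B1–B3, B1–B4, B1–B5, B1–B6, B5–B7, B4–B8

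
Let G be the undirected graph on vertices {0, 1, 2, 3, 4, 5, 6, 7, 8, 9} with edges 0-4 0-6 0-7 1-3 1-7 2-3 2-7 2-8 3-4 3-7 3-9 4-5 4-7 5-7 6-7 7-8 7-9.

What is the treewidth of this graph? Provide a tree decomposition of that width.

The largest bag has 3 vertices, giving width 2; this decomposition certifies tw(G) ≤ 2. Conversely, {0, 4, 7} is a clique of size 3, and the vertices of any clique must share a bag in every tree decomposition; so some bag has ≥ 3 vertices and tw(G) ≥ 2. Therefore the treewidth is 2.

Treewidth 2.
One optimal decomposition is:
Bags: B1 = {3, 4, 7}  B2 = {1, 3, 7}  B3 = {0, 4, 7}  B4 = {4, 5, 7}  B5 = {0, 6, 7}  B6 = {2, 3, 7}  B7 = {2, 7, 8}  B8 = {3, 7, 9}
Tree: B1–B2, B1–B3, B3–B4, B3–B5, B2–B6, B6–B7, B2–B8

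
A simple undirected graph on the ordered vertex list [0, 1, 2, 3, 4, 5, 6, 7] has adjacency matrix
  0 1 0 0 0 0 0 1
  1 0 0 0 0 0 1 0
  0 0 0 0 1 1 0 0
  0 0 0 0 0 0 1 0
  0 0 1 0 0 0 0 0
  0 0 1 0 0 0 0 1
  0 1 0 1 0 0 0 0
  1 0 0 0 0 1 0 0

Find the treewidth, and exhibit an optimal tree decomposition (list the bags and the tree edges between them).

Treewidth 1.
Bags: B1 = {3, 6}  B2 = {1, 6}  B3 = {0, 1}  B4 = {0, 7}  B5 = {5, 7}  B6 = {2, 5}  B7 = {2, 4}
Tree: B1–B2, B2–B3, B3–B4, B4–B5, B5–B6, B6–B7

Each bag holds 2 vertices, so the decomposition has width 1, which upper-bounds the treewidth. Since G has at least one edge (e.g. 3–6), it is not an edgeless graph, so tw(G) ≥ 1. The upper and lower bounds meet at 1, so that is the treewidth.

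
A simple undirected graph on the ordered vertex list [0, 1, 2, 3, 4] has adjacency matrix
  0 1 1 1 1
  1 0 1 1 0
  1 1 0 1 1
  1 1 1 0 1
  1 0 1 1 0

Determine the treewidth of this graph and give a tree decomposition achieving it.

The largest bag has 4 vertices, giving width 3; this decomposition certifies tw(G) ≤ 3. For the lower bound, the 4 vertices {0, 1, 2, 3} are pairwise adjacent, and any tree decomposition puts a clique entirely inside one bag — forcing width ≥ 3. Combining the bounds, tw(G) = 3.

Treewidth 3.
One such decomposition:
Bags: B1 = {0, 1, 2, 3}  B2 = {0, 2, 3, 4}
Tree: B1–B2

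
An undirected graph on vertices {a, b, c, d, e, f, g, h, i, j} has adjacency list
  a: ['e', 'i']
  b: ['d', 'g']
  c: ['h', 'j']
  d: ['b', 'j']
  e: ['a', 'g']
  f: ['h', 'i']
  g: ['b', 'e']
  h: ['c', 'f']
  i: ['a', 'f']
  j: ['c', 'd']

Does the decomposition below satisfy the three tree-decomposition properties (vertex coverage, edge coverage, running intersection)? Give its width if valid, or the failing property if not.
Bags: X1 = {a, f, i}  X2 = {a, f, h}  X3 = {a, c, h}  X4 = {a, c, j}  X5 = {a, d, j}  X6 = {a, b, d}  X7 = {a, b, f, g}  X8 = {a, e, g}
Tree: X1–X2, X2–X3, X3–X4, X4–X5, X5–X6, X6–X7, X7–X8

A tree decomposition must satisfy three properties: every vertex lies in some bag; for every edge, both endpoints lie together in some bag; and for every vertex, the bags containing it form a connected subtree. Here bags containing vertex f are not connected in the tree, so the decomposition is invalid.

No — bags containing vertex f are not connected in the tree.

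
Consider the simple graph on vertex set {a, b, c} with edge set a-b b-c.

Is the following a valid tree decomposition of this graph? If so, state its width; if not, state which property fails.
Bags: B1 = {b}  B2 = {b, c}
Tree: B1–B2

No — vertex a appears in no bag.

A tree decomposition must satisfy three properties: every vertex lies in some bag; for every edge, both endpoints lie together in some bag; and for every vertex, the bags containing it form a connected subtree. Here vertex a appears in no bag, so the decomposition is invalid.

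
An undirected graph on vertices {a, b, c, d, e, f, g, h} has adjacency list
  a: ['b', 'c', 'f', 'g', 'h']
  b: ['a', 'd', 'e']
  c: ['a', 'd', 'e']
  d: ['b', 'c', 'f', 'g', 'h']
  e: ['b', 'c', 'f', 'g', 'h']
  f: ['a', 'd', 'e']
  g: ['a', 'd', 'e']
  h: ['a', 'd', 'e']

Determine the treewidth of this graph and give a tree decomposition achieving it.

Each bag holds 4 vertices, so the decomposition has width 3, which upper-bounds the treewidth. For the lower bound: the 4 vertex sets {b,d}, {a,c}, {e}, {g} are disjoint, each induces a connected subgraph, and every pair is joined by at least one edge of G. Contracting each set to a single vertex therefore yields K_{4} as a minor, and since treewidth is minor-monotone, tw(G) ≥ tw(K_{4}) = 3. Combining the bounds, tw(G) = 3.

Treewidth 3.
Bags: B1 = {a, b, d, e}  B2 = {a, c, d, e}  B3 = {a, d, e, g}  B4 = {a, d, e, h}  B5 = {a, d, e, f}
Tree: B1–B2, B2–B3, B3–B4, B4–B5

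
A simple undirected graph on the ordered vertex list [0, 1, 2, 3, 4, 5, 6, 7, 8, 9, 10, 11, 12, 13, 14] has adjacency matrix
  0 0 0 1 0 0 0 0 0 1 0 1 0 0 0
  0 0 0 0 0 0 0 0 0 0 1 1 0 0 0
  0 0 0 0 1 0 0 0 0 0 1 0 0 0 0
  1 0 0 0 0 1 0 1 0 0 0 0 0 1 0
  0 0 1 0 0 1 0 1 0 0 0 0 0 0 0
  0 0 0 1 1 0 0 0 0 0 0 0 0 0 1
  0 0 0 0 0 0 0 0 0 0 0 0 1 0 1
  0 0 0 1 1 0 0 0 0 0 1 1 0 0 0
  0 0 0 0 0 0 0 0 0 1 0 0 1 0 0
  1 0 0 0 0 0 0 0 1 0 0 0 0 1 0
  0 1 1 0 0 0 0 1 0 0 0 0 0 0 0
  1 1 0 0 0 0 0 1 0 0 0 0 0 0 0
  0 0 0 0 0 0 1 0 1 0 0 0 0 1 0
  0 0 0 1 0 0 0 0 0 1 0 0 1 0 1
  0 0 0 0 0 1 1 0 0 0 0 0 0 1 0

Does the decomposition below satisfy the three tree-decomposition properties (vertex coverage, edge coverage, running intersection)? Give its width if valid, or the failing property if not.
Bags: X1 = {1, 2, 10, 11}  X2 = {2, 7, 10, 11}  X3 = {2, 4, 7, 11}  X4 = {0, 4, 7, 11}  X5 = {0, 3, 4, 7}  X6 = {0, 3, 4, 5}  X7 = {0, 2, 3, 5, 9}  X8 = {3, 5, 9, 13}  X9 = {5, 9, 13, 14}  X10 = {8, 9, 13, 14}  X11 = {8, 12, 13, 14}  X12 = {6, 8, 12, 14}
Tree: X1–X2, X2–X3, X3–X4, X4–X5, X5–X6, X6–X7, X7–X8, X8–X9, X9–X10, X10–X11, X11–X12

No — bags containing vertex 2 are not connected in the tree.

A tree decomposition must satisfy three properties: every vertex lies in some bag; for every edge, both endpoints lie together in some bag; and for every vertex, the bags containing it form a connected subtree. Here bags containing vertex 2 are not connected in the tree, so the decomposition is invalid.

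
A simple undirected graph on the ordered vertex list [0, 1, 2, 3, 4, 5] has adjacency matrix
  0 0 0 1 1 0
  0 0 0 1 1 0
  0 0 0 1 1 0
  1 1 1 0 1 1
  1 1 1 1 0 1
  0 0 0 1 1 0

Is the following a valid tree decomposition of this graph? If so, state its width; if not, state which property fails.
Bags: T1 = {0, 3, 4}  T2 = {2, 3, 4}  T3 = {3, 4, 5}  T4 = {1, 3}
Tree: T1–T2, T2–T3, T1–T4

A tree decomposition must satisfy three properties: every vertex lies in some bag; for every edge, both endpoints lie together in some bag; and for every vertex, the bags containing it form a connected subtree. Here edge (4,1) lies in no bag, so the decomposition is invalid.

No — edge (4,1) lies in no bag.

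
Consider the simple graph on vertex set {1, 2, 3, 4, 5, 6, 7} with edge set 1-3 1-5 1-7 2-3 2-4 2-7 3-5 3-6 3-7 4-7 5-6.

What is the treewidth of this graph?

2

A width-2 tree decomposition is:
Bags: B1 = {1, 3, 5}  B2 = {1, 3, 7}  B3 = {3, 5, 6}  B4 = {2, 3, 7}  B5 = {2, 4, 7}
Tree: B1–B2, B1–B3, B2–B4, B4–B5
Every bag has size at most 3, so the width is 3 − 1 = 2 and tw(G) ≤ 2. Conversely, {1, 3, 5} is a clique of size 3, and the vertices of any clique must share a bag in every tree decomposition; so some bag has ≥ 3 vertices and tw(G) ≥ 2. Combining the bounds, tw(G) = 2.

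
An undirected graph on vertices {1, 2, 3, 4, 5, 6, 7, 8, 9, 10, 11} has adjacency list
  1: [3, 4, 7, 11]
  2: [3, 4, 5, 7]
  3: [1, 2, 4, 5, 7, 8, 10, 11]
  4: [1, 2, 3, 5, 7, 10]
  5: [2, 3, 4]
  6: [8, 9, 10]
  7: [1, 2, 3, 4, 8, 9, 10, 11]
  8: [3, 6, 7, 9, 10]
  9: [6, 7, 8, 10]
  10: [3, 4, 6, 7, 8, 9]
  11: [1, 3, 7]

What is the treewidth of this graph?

3

A width-3 tree decomposition is:
Bags: B1 = {2, 3, 4, 7}  B2 = {1, 3, 4, 7}  B3 = {3, 4, 7, 10}  B4 = {3, 7, 8, 10}  B5 = {7, 8, 9, 10}  B6 = {6, 8, 9, 10}  B7 = {2, 3, 4, 5}  B8 = {1, 3, 7, 11}
Tree: B1–B2, B1–B3, B3–B4, B4–B5, B5–B6, B1–B7, B2–B8
Every bag has size at most 4, so the width is 4 − 1 = 3 and tw(G) ≤ 3. For the lower bound, the 4 vertices {6, 8, 9, 10} are pairwise adjacent, and any tree decomposition puts a clique entirely inside one bag — forcing width ≥ 3. Combining the bounds, tw(G) = 3.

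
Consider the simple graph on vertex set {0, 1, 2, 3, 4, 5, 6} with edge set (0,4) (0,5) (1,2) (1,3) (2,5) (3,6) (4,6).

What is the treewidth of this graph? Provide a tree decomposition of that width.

Each bag holds 3 vertices, so the decomposition has width 2, which upper-bounds the treewidth. The edges 3–1–2–5–0–4–6–3 form a cycle, so G is not a tree and its treewidth is at least 2. The upper and lower bounds meet at 2, so that is the treewidth.

Treewidth 2.
Bags: B1 = {1, 2, 3}  B2 = {2, 3, 5}  B3 = {0, 3, 5}  B4 = {0, 3, 4}  B5 = {3, 4, 6}
Tree: B1–B2, B2–B3, B3–B4, B4–B5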